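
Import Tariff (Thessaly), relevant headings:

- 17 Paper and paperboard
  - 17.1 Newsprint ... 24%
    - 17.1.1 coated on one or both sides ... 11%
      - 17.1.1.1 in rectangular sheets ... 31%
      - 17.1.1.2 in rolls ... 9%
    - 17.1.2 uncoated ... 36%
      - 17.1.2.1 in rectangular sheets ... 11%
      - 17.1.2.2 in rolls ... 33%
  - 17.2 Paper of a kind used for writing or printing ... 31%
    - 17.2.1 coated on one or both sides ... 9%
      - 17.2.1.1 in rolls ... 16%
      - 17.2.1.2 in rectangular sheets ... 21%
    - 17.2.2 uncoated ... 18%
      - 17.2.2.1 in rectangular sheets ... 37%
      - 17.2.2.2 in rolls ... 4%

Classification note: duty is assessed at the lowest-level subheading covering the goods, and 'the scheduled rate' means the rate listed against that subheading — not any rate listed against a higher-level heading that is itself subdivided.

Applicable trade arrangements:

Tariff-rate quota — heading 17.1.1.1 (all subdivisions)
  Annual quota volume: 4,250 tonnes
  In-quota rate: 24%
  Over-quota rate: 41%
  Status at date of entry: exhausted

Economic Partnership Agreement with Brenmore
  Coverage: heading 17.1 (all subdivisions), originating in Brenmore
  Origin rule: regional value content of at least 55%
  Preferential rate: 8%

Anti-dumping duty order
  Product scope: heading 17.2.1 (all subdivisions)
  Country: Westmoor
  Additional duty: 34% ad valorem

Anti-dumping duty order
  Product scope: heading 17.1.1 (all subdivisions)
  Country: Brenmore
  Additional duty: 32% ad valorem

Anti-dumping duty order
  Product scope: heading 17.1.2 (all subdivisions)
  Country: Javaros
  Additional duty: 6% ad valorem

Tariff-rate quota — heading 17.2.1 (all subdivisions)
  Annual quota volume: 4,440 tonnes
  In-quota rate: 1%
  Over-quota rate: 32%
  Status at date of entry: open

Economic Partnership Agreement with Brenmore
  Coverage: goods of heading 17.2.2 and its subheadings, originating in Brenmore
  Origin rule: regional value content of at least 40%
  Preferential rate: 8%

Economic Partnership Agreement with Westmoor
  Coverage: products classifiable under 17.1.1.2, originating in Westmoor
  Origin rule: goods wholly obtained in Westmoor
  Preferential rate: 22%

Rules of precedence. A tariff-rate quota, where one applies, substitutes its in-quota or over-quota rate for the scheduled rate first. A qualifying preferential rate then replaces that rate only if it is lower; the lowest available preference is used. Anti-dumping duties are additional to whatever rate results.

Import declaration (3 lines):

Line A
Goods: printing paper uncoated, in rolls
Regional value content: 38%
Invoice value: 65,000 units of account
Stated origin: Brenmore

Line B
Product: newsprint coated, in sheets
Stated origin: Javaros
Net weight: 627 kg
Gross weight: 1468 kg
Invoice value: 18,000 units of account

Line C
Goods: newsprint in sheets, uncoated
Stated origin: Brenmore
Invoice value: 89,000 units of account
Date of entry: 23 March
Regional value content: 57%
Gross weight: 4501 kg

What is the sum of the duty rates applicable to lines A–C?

53%

Line A: printing paper → 17.2; uncoated → 17.2.2; in rolls → 17.2.2.2. Scheduled 4%. Brenmore agreement on 17.1: 17.2.2.2 not covered; Brenmore agreement on 17.2.2: RVC < 40%. → 4%.
Line B: newsprint → 17.1; coated → 17.1.1; in sheets → 17.1.1.1. Scheduled 31%. quota on 17.1.1.1 exhausted → over-quota 41%. → 41%.
Line C: newsprint → 17.1; uncoated → 17.1.2; in sheets → 17.1.2.1. Scheduled 11%. Brenmore agreement on 17.1: RVC ≥ 55% → 8% available; Brenmore agreement on 17.2.2: 17.1.2.1 not covered; preferential 8%. → 8%.
Sum: 4% + 41% + 8% = 53%.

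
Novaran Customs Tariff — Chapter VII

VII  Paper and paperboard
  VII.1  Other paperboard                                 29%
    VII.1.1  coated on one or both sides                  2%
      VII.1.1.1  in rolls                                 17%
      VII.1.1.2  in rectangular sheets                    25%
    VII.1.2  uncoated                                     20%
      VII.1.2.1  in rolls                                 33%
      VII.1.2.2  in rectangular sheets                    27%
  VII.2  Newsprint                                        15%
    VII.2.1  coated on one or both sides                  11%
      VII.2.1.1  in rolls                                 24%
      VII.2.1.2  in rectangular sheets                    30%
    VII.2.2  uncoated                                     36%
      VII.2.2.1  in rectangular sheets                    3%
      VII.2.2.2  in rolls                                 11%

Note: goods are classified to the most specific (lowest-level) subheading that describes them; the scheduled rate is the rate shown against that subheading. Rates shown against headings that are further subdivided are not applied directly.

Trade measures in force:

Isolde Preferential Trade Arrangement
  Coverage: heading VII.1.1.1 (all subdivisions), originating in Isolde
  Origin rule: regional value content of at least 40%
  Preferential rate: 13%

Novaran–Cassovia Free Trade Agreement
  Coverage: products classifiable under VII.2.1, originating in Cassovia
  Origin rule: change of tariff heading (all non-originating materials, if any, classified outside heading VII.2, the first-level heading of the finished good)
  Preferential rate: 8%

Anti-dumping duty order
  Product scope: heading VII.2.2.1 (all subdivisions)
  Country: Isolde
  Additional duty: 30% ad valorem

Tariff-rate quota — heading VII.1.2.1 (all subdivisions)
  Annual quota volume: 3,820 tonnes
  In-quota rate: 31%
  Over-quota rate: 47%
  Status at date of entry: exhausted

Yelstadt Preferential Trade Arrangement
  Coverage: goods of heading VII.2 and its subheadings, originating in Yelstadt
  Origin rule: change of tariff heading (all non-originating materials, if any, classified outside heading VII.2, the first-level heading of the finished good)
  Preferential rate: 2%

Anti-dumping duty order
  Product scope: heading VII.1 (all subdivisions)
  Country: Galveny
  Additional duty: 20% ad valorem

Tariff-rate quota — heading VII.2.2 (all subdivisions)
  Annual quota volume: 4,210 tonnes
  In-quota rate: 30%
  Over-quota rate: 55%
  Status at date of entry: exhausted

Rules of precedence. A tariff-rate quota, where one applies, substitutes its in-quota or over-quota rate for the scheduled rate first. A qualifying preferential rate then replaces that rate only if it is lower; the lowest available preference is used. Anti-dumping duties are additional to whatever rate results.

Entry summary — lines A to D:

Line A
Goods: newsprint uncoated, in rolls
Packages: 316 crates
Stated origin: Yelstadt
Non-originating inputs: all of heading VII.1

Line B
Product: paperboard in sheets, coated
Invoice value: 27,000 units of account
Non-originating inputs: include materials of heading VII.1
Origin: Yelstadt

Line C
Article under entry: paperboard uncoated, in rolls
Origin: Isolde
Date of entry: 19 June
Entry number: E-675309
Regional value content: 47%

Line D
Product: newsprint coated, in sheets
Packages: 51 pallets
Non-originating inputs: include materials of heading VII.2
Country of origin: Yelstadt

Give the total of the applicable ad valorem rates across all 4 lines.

Line A: newsprint → VII.2; uncoated → VII.2.2; in rolls → VII.2.2.2. Scheduled 11%. quota on VII.2.2 exhausted → over-quota 55%; Yelstadt agreement on VII.2: CTH met → 2% available; preferential 2%. → 2%.
Line B: paperboard → VII.1; coated → VII.1.1; in sheets → VII.1.1.2. Scheduled 25%. Yelstadt agreement on VII.2: VII.1.1.2 not covered. → 25%.
Line C: paperboard → VII.1; uncoated → VII.1.2; in rolls → VII.1.2.1. Scheduled 33%. quota on VII.1.2.1 exhausted → over-quota 47%; Isolde agreement on VII.1.1.1: VII.1.2.1 not covered. → 47%.
Line D: newsprint → VII.2; coated → VII.2.1; in sheets → VII.2.1.2. Scheduled 30%. Yelstadt agreement on VII.2: CTH not met. → 30%.
Sum: 2% + 25% + 47% + 30% = 104%.

104%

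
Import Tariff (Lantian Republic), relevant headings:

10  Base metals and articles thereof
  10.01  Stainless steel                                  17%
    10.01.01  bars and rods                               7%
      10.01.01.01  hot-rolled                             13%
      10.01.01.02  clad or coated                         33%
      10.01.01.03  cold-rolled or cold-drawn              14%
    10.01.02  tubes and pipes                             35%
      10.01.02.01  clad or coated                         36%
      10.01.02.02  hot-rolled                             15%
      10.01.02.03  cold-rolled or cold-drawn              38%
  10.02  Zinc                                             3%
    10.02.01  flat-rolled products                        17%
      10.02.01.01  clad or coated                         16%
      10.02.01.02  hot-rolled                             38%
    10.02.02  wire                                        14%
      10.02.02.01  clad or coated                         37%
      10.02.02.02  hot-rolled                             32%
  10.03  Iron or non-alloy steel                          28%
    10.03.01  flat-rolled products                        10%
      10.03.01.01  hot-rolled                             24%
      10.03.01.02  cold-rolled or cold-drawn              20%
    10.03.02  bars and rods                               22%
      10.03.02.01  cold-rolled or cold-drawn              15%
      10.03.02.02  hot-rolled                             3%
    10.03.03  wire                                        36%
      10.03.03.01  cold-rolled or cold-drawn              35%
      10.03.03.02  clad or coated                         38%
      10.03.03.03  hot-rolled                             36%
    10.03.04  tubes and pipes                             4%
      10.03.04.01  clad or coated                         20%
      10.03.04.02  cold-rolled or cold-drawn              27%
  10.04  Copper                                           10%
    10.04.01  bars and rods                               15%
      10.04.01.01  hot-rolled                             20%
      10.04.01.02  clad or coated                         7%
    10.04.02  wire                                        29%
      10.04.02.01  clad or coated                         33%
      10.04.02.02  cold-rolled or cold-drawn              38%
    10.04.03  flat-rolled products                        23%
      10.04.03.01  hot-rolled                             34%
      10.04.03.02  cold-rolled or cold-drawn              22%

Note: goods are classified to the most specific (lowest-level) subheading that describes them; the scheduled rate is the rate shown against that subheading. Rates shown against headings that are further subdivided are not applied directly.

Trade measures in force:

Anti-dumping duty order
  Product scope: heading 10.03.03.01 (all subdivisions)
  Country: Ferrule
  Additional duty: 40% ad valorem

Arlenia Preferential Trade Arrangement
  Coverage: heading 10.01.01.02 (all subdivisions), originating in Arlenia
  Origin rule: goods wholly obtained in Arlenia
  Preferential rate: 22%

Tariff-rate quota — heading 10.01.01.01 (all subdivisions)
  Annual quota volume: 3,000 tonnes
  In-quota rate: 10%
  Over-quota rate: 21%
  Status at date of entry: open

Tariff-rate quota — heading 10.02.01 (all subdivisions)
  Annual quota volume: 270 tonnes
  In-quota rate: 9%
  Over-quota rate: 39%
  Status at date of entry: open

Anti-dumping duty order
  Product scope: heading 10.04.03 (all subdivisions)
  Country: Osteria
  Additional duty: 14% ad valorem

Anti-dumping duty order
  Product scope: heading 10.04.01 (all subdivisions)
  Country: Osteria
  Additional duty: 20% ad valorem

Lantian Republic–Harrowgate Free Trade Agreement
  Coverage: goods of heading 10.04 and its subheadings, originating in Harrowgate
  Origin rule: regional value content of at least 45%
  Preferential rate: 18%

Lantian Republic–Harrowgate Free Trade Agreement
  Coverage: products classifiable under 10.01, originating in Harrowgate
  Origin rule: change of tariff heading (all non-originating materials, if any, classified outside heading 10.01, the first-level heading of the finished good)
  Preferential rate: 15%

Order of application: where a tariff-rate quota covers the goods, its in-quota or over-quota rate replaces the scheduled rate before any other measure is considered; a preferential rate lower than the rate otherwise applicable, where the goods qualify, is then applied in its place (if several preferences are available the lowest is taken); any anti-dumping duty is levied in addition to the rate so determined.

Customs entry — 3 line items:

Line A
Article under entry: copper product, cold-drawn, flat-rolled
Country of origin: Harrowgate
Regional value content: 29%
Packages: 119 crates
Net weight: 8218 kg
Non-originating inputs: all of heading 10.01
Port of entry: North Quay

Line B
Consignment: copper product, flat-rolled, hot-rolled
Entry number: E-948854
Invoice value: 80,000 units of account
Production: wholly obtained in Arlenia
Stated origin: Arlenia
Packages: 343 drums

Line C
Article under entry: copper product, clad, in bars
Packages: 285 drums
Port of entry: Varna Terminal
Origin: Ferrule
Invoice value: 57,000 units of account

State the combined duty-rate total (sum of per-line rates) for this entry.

63%

Line A: copper → 10.04; flat-rolled → 10.04.03; cold-drawn → 10.04.03.02. Scheduled 22%. Harrowgate agreement on 10.04: RVC < 45%; Harrowgate agreement on 10.01: 10.04.03.02 not covered. → 22%.
Line B: copper → 10.04; flat-rolled → 10.04.03; hot-rolled → 10.04.03.01. Scheduled 34%. Arlenia agreement on 10.01.01.02: 10.04.03.01 not covered. → 34%.
Line C: copper → 10.04; in bars → 10.04.01; clad → 10.04.01.02. Scheduled 7%. No special measure applies. → 7%.
Sum: 22% + 34% + 7% = 63%.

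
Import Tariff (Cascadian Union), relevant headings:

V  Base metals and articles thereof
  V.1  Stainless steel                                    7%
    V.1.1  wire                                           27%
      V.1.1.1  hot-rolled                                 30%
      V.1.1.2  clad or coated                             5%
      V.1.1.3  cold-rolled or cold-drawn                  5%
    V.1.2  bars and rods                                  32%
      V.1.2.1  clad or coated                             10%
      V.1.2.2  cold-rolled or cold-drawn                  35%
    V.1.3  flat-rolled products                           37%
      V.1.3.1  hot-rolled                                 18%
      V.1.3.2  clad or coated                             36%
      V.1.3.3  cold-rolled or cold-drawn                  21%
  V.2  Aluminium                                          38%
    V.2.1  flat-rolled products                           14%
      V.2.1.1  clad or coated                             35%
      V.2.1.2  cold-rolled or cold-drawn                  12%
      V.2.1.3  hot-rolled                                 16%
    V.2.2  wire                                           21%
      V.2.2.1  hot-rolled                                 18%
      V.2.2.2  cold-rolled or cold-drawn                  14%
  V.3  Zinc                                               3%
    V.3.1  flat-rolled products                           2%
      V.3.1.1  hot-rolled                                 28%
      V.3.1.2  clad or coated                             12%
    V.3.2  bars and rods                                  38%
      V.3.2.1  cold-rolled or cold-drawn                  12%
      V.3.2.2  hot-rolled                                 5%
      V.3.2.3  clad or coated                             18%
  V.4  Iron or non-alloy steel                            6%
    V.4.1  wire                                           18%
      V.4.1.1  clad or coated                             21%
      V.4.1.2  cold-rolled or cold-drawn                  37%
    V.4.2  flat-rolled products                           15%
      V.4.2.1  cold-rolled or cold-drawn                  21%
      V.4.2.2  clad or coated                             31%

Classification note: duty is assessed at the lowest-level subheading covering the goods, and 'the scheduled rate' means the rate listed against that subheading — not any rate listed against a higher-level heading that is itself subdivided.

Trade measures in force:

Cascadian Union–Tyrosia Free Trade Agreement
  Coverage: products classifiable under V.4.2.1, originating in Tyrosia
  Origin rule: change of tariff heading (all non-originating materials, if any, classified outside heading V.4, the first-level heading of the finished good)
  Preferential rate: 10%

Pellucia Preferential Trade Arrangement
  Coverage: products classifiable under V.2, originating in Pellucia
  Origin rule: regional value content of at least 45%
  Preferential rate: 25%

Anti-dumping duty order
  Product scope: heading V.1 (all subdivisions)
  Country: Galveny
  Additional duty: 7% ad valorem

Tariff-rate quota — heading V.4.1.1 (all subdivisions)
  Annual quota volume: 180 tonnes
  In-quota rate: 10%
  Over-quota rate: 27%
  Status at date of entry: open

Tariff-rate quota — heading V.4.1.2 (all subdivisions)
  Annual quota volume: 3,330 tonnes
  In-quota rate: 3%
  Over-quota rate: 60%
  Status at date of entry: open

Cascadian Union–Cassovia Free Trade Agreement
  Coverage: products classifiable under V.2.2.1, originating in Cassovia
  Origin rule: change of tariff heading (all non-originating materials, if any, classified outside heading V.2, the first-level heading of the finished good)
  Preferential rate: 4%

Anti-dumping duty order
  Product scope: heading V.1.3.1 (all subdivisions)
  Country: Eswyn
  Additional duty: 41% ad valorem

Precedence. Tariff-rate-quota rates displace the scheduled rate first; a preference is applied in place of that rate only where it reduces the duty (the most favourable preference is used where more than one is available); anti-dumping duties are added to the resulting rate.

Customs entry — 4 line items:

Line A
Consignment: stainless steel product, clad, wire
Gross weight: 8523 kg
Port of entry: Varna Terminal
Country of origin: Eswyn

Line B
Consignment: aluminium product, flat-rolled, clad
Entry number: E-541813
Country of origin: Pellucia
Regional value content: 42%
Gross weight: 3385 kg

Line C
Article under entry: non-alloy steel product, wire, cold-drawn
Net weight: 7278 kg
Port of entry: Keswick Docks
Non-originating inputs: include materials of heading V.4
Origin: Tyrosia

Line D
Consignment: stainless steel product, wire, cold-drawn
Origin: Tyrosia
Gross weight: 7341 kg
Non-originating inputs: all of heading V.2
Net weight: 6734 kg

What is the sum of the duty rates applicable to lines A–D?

48%

Line A: stainless steel → V.1; wire → V.1.1; clad → V.1.1.2. Scheduled 5%. No special measure applies. → 5%.
Line B: aluminium → V.2; flat-rolled → V.2.1; clad → V.2.1.1. Scheduled 35%. Pellucia agreement on V.2: RVC < 45%. → 35%.
Line C: non-alloy steel → V.4; wire → V.4.1; cold-drawn → V.4.1.2. Scheduled 37%. quota on V.4.1.2 open → in-quota 3%; Tyrosia agreement on V.4.2.1: V.4.1.2 not covered. → 3%.
Line D: stainless steel → V.1; wire → V.1.1; cold-drawn → V.1.1.3. Scheduled 5%. Tyrosia agreement on V.4.2.1: V.1.1.3 not covered. → 5%.
Sum: 5% + 35% + 3% + 5% = 48%.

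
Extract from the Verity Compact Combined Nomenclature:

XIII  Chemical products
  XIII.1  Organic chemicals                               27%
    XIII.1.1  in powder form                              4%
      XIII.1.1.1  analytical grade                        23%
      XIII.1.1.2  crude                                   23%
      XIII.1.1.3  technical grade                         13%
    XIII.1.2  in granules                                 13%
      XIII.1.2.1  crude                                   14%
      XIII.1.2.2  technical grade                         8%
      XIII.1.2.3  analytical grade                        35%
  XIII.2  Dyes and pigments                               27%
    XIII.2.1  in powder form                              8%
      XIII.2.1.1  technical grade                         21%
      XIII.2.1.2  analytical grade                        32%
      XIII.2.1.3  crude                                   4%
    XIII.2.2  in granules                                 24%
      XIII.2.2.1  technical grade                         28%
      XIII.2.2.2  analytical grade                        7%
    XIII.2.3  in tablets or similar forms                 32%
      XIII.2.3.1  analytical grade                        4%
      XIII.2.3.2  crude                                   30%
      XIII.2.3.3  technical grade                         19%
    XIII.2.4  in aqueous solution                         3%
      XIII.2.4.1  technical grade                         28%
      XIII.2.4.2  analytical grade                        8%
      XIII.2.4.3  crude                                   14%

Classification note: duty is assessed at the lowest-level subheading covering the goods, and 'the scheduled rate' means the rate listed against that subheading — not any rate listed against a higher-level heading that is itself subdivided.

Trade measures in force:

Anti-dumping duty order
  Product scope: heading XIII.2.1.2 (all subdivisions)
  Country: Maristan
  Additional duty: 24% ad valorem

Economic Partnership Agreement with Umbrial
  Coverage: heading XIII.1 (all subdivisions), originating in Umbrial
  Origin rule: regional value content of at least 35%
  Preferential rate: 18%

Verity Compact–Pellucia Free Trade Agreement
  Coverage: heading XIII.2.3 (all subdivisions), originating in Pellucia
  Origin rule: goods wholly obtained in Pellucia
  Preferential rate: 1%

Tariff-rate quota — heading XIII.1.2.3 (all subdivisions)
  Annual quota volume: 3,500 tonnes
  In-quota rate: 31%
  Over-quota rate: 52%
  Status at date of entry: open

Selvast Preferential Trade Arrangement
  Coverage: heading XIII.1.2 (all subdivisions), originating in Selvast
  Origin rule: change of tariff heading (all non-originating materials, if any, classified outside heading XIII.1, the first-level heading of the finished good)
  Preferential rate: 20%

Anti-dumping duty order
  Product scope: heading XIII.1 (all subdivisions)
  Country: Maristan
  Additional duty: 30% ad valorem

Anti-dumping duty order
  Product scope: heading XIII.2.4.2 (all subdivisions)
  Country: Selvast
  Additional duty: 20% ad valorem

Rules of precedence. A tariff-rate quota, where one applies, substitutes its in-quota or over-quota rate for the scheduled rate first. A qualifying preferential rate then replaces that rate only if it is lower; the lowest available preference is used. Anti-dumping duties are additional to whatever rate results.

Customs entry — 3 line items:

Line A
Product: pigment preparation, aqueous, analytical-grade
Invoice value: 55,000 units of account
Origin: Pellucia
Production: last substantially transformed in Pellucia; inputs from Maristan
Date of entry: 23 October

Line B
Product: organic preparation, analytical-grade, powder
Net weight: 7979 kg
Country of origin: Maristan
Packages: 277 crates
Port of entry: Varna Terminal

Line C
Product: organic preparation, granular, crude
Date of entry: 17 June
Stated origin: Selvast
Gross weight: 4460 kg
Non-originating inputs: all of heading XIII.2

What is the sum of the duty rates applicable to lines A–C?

75%

Line A: pigment → XIII.2; aqueous → XIII.2.4; analytical-grade → XIII.2.4.2. Scheduled 8%. Pellucia agreement on XIII.2.3: XIII.2.4.2 not covered. → 8%.
Line B: organic → XIII.1; powder → XIII.1.1; analytical-grade → XIII.1.1.1. Scheduled 23%. anti-dumping (Maristan, XIII.1): +30%; total 23% + 30% = 53%. → 53%.
Line C: organic → XIII.1; granular → XIII.1.2; crude → XIII.1.2.1. Scheduled 14%. Selvast agreement on XIII.1.2: CTH met → 20% available; preference 20% not lower than 14% → no reduction. → 14%.
Sum: 8% + 53% + 14% = 75%.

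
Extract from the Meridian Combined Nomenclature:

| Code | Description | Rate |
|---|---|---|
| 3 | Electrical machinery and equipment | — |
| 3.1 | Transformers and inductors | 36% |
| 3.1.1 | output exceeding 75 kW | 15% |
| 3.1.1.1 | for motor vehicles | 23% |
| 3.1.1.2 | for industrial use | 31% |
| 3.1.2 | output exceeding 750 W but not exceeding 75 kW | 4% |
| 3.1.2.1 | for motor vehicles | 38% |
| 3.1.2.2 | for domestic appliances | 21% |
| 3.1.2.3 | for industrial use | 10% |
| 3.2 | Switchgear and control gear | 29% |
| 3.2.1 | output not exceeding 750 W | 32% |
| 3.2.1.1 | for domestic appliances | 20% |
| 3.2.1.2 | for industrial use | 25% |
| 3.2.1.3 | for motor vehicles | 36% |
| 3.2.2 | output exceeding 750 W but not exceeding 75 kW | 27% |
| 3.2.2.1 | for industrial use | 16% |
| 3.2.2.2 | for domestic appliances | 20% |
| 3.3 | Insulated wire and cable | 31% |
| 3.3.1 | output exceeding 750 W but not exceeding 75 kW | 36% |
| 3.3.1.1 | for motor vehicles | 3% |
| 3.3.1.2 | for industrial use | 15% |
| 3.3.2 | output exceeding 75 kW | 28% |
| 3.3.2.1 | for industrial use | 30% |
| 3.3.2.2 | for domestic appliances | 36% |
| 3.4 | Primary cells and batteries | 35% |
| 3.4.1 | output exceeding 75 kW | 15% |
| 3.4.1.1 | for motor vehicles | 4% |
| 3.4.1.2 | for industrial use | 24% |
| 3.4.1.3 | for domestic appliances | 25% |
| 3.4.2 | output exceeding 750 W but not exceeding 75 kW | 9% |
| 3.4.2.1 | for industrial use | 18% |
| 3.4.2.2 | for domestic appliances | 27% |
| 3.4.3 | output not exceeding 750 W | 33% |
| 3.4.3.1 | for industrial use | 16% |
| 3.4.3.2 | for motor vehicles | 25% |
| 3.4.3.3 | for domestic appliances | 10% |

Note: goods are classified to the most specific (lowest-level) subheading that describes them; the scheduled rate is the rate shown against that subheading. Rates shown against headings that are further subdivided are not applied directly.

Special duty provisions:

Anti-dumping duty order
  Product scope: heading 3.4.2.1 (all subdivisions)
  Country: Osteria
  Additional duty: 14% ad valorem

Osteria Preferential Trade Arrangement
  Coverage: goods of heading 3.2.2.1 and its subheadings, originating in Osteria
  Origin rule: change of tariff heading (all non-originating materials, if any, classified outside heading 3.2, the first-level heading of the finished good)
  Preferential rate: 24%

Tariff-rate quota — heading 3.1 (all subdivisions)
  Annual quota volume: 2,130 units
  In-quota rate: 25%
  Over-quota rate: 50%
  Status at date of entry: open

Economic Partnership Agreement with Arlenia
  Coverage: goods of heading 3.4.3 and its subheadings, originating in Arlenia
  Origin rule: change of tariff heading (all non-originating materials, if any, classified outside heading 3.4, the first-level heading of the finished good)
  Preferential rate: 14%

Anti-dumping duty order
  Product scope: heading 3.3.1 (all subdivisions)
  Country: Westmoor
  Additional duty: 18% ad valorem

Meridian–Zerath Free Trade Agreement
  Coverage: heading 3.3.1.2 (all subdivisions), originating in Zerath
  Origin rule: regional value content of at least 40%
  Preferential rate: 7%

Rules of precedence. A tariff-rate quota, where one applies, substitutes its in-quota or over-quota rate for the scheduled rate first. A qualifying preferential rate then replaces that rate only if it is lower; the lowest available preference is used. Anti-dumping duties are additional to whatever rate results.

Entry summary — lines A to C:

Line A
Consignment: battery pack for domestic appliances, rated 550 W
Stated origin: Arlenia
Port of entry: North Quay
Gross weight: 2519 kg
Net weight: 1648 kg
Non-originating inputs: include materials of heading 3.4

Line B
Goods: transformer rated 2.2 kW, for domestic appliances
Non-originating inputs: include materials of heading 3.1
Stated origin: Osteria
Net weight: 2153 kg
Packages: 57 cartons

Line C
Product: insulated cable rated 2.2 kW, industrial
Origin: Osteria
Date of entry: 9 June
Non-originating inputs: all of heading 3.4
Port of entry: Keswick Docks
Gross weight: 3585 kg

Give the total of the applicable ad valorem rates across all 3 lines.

50%

Line A: battery pack → 3.4; rated 550 W → 3.4.3; for domestic appliances → 3.4.3.3. Scheduled 10%. Arlenia agreement on 3.4.3: CTH not met. → 10%.
Line B: transformer → 3.1; rated 2.2 kW → 3.1.2; for domestic appliances → 3.1.2.2. Scheduled 21%. quota on 3.1 open → in-quota 25%; Osteria agreement on 3.2.2.1: 3.1.2.2 not covered. → 25%.
Line C: insulated cable → 3.3; rated 2.2 kW → 3.3.1; industrial → 3.3.1.2. Scheduled 15%. Osteria agreement on 3.2.2.1: 3.3.1.2 not covered. → 15%.
Sum: 10% + 25% + 15% = 50%.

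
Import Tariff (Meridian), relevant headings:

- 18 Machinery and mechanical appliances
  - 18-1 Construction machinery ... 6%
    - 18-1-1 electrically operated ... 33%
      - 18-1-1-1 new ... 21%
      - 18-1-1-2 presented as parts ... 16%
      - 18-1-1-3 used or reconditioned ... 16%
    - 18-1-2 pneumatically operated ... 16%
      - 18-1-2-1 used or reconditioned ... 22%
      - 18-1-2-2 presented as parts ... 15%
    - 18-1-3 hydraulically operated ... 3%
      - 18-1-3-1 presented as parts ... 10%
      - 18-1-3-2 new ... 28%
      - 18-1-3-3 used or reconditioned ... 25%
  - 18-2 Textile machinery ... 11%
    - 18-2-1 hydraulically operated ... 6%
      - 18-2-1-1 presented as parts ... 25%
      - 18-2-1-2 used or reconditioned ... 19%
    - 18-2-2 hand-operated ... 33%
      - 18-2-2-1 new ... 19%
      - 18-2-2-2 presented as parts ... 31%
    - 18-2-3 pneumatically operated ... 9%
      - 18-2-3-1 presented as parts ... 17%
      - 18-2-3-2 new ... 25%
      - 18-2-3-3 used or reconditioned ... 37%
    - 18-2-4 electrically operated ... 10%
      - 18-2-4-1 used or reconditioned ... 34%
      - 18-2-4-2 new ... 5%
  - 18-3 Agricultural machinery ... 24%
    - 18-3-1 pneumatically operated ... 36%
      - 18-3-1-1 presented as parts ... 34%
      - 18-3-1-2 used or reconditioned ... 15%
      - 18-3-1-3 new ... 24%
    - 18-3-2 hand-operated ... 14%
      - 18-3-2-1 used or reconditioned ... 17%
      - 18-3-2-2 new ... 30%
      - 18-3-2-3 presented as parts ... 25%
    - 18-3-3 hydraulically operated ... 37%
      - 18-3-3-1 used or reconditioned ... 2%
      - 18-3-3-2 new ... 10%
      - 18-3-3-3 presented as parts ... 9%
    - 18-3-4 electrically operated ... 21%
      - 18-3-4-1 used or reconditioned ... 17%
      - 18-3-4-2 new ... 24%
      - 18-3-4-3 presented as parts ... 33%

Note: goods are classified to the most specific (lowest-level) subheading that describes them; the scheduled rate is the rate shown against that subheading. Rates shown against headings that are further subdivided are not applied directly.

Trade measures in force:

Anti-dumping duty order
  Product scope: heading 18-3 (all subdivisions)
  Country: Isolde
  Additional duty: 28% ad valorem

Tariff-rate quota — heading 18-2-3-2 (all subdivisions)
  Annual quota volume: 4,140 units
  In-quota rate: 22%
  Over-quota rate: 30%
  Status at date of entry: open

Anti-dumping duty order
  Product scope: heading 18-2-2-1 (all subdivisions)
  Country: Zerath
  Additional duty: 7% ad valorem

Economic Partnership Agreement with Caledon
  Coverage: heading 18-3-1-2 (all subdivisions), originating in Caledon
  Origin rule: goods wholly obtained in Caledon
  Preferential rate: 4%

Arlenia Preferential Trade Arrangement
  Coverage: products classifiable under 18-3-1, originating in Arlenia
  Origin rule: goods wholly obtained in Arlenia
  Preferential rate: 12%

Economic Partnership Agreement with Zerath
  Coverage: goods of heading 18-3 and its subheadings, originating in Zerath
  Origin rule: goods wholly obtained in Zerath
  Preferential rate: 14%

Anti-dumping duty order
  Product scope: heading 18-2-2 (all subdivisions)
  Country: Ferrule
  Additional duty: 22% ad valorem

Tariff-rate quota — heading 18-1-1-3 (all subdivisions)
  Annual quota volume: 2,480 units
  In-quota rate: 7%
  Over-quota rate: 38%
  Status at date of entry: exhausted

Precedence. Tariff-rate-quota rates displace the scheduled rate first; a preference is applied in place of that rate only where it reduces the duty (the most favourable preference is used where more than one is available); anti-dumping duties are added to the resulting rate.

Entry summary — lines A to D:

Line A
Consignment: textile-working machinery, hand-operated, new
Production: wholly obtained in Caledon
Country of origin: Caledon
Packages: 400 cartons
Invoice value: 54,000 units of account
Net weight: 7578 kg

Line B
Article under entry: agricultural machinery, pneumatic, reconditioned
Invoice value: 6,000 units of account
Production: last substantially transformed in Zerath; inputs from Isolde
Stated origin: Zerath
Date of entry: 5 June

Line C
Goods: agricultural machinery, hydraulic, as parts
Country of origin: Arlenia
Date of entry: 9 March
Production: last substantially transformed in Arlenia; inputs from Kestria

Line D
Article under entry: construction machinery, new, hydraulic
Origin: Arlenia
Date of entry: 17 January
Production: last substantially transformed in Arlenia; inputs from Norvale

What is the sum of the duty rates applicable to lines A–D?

Line A: textile-working → 18-2; hand-operated → 18-2-2; new → 18-2-2-1. Scheduled 19%. Caledon agreement on 18-3-1-2: 18-2-2-1 not covered. → 19%.
Line B: agricultural → 18-3; pneumatic → 18-3-1; reconditioned → 18-3-1-2. Scheduled 15%. Zerath agreement on 18-3: not wholly obtained. → 15%.
Line C: agricultural → 18-3; hydraulic → 18-3-3; as parts → 18-3-3-3. Scheduled 9%. Arlenia agreement on 18-3-1: 18-3-3-3 not covered. → 9%.
Line D: construction → 18-1; hydraulic → 18-1-3; new → 18-1-3-2. Scheduled 28%. Arlenia agreement on 18-3-1: 18-1-3-2 not covered. → 28%.
Sum: 19% + 15% + 9% + 28% = 71%.

71%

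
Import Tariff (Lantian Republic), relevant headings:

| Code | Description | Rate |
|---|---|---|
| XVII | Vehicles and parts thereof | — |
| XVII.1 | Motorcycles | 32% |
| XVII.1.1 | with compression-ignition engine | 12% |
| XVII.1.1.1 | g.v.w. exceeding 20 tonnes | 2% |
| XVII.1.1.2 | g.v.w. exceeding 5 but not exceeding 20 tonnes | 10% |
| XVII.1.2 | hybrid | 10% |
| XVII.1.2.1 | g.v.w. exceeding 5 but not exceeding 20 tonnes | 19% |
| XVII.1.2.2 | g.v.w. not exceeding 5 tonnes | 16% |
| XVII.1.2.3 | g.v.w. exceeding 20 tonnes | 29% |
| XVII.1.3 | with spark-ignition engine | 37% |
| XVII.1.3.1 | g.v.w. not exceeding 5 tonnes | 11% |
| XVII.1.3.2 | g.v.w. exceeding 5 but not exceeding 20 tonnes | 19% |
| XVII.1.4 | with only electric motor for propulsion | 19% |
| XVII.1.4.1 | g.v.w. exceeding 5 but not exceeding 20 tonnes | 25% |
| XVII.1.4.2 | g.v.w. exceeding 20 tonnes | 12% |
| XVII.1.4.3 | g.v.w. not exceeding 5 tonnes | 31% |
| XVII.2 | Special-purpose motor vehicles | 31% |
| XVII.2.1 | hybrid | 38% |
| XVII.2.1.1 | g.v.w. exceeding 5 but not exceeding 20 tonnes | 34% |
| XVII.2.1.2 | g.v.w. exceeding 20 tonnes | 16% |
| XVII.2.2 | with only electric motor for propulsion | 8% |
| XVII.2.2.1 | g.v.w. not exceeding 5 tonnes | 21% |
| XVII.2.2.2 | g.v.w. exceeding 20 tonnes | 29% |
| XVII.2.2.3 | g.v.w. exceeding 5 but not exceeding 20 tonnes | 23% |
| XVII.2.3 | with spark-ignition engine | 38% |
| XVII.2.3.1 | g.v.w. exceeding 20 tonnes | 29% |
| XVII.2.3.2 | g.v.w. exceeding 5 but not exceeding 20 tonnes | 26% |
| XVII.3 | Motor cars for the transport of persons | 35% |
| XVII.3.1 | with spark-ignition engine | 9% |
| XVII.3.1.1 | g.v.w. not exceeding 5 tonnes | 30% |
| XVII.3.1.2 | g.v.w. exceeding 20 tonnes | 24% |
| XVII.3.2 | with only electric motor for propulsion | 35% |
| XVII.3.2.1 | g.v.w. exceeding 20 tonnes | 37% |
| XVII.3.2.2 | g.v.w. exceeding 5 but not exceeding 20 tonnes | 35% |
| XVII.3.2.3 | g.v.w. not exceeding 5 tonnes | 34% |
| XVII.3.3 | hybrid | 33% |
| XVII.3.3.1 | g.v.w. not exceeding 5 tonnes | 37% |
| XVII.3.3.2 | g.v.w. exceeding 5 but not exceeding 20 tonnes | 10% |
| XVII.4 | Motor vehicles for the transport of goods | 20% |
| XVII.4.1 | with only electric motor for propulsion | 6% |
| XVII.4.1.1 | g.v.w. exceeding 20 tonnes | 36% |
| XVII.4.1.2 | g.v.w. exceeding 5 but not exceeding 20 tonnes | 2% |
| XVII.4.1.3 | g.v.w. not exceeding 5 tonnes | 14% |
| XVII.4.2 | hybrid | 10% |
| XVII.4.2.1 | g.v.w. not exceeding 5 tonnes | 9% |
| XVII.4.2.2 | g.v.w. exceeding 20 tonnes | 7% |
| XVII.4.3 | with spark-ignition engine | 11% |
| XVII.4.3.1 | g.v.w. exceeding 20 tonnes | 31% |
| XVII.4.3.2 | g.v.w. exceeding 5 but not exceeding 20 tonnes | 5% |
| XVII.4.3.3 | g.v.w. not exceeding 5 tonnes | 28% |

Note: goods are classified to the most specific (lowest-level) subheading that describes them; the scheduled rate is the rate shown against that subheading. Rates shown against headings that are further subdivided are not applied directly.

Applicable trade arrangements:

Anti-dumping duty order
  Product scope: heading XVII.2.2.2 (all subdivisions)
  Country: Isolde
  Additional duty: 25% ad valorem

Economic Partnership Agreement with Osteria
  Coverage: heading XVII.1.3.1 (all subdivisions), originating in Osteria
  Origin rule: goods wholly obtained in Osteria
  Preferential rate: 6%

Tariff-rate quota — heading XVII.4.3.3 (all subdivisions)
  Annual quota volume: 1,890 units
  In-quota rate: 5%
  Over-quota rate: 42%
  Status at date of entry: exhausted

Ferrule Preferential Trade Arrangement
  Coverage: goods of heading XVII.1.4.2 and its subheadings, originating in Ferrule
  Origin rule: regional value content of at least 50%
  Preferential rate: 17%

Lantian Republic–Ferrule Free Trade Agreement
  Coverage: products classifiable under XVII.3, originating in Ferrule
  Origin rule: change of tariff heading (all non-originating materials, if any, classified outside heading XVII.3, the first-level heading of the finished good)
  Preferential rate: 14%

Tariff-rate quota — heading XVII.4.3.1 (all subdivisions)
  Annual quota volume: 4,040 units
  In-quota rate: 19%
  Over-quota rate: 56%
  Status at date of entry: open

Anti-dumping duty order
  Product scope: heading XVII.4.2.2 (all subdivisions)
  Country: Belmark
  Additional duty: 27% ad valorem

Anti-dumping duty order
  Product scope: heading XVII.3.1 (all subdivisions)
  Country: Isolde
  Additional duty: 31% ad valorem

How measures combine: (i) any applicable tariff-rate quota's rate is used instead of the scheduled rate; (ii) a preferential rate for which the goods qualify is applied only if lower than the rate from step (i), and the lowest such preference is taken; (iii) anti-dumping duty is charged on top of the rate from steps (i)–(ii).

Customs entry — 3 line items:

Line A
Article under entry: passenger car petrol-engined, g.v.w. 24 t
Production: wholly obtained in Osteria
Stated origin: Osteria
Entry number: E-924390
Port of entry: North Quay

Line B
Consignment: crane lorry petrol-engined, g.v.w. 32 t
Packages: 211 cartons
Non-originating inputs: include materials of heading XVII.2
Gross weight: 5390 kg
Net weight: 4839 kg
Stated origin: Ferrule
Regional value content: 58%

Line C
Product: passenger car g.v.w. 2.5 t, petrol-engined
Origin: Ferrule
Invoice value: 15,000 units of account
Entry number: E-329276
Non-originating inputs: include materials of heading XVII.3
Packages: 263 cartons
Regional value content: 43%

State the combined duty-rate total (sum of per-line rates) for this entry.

Line A: passenger car → XVII.3; petrol-engined → XVII.3.1; g.v.w. 24 t → XVII.3.1.2. Scheduled 24%. Osteria agreement on XVII.1.3.1: XVII.3.1.2 not covered. → 24%.
Line B: crane lorry → XVII.2; petrol-engined → XVII.2.3; g.v.w. 32 t → XVII.2.3.1. Scheduled 29%. Ferrule agreement on XVII.1.4.2: XVII.2.3.1 not covered; Ferrule agreement on XVII.3: XVII.2.3.1 not covered. → 29%.
Line C: passenger car → XVII.3; petrol-engined → XVII.3.1; g.v.w. 2.5 t → XVII.3.1.1. Scheduled 30%. Ferrule agreement on XVII.1.4.2: XVII.3.1.1 not covered; Ferrule agreement on XVII.3: CTH not met. → 30%.
Sum: 24% + 29% + 30% = 83%.

83%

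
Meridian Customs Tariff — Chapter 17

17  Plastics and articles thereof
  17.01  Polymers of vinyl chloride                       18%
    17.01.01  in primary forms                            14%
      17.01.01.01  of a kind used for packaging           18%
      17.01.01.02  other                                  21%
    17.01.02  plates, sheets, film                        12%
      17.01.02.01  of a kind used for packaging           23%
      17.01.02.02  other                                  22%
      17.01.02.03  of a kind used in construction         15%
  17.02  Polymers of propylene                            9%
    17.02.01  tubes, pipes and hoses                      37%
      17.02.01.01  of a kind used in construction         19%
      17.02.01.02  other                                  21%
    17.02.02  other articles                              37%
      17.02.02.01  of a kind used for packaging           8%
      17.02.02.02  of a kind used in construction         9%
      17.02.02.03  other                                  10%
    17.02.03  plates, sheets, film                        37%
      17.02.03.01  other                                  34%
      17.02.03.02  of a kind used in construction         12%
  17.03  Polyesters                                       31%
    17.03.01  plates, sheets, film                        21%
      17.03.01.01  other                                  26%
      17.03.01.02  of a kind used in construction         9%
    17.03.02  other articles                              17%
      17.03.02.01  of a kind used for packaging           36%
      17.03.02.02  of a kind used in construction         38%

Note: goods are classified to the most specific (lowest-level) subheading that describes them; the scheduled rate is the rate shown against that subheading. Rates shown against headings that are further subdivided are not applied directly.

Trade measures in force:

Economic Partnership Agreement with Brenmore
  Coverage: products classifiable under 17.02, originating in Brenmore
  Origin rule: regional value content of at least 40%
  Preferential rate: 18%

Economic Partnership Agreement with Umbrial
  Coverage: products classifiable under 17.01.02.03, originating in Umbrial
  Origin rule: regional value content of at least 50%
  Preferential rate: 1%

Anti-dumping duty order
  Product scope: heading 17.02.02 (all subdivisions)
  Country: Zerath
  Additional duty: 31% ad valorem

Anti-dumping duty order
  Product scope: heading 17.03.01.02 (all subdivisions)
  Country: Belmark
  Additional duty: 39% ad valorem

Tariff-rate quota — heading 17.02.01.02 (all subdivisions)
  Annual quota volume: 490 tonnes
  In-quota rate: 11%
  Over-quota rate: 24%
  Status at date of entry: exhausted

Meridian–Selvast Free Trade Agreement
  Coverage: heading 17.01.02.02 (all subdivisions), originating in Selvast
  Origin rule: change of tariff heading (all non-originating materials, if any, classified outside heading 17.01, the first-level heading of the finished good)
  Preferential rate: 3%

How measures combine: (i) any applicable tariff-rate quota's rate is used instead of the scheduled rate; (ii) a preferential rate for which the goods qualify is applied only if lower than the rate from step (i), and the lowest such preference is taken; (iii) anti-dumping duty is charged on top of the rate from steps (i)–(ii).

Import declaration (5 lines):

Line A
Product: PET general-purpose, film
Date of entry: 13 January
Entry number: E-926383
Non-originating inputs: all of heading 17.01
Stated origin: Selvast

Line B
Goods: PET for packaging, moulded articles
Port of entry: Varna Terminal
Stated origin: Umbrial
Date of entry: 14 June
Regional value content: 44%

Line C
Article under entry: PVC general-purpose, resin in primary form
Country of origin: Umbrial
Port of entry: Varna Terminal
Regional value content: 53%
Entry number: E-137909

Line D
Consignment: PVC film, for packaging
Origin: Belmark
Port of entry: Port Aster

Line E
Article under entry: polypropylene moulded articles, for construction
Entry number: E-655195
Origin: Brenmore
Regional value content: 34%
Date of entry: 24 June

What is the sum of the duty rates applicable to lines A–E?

Line A: PET → 17.03; film → 17.03.01; general-purpose → 17.03.01.01. Scheduled 26%. Selvast agreement on 17.01.02.02: 17.03.01.01 not covered. → 26%.
Line B: PET → 17.03; moulded articles → 17.03.02; for packaging → 17.03.02.01. Scheduled 36%. Umbrial agreement on 17.01.02.03: 17.03.02.01 not covered. → 36%.
Line C: PVC → 17.01; resin in primary form → 17.01.01; general-purpose → 17.01.01.02. Scheduled 21%. Umbrial agreement on 17.01.02.03: 17.01.01.02 not covered. → 21%.
Line D: PVC → 17.01; film → 17.01.02; for packaging → 17.01.02.01. Scheduled 23%. No special measure applies. → 23%.
Line E: polypropylene → 17.02; moulded articles → 17.02.02; for construction → 17.02.02.02. Scheduled 9%. Brenmore agreement on 17.02: RVC < 40%. → 9%.
Sum: 26% + 36% + 21% + 23% + 9% = 115%.

115%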